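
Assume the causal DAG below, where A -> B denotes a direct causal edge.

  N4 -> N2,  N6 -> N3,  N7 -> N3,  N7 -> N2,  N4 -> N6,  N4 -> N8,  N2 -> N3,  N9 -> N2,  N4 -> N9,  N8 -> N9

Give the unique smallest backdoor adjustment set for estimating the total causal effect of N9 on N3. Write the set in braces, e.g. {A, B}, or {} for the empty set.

{N4}

Variables eligible for adjustment (non-descendants of N9, excluding N9 and N3): {N4, N6, N7, N8}.
Backdoor paths from N9 to N3:
  P1: N9 <- N4 -> N6 -> N3
  P2: N9 <- N4 -> N2 <- N7 -> N3
  P3: N9 <- N4 -> N2 -> N3
  P4: N9 <- N8 <- N4 -> N6 -> N3
  P5: N9 <- N8 <- N4 -> N2 <- N7 -> N3
  P6: N9 <- N8 <- N4 -> N2 -> N3
The empty set is not sufficient: P1 (N9 <- N4 -> N6 -> N3) has no collider blocking it and no conditioned non-collider, so it is open.
Try {N4}:
  P1: blocked at fork node N4 ∈ conditioning set.
  P2: blocked at fork node N4 ∈ conditioning set.
  P3: blocked at fork node N4 ∈ conditioning set.
  P4: blocked at fork node N4 ∈ conditioning set.
  P5: blocked at fork node N4 ∈ conditioning set.
  P6: blocked at fork node N4 ∈ conditioning set.
{N4} contains no descendant of N9 and blocks every backdoor path.
No other singleton works — e.g. {N8} leaves P1 open — so {N4} is the unique smallest valid adjustment set.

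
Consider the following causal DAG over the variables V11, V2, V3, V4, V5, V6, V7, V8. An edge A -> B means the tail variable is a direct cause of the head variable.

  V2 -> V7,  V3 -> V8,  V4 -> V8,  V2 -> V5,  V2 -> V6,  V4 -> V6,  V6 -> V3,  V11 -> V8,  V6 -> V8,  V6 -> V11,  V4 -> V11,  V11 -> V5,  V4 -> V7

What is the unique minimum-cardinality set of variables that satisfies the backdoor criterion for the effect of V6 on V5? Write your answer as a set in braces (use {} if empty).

Variables eligible for adjustment (non-descendants of V6, excluding V6 and V5): {V2, V4, V7}.
Backdoor paths from V6 to V5:
  P1: V6 <- V2 -> V7 <- V4 -> V11 -> V5
  P2: V6 <- V2 -> V7 <- V4 -> V8 <- V11 -> V5
  P3: V6 <- V2 -> V5
  P4: V6 <- V4 -> V11 -> V5
  P5: V6 <- V4 -> V7 <- V2 -> V5
  P6: V6 <- V4 -> V8 <- V11 -> V5
The empty set is not sufficient: P3 (V6 <- V2 -> V5) has no collider blocking it and no conditioned non-collider, so it is open.
Try {V2, V4}:
  P1: blocked at fork node V2 ∈ conditioning set.
  P2: blocked at fork node V2 ∈ conditioning set.
  P3: blocked at fork node V2 ∈ conditioning set.
  P4: blocked at fork node V4 ∈ conditioning set.
  P5: blocked at fork node V4 ∈ conditioning set.
  P6: blocked at fork node V4 ∈ conditioning set.
{V2, V4} contains no descendant of V6 and blocks every backdoor path.
Every element of {V2, V4} is needed (dropping V2 leaves P3 open; dropping V4 leaves P4 open), so no proper subset is valid.
Among all size-2 subsets of the eligible variables, only {V2, V4} blocks every backdoor path, so it is the unique smallest valid adjustment set.

{V2, V4}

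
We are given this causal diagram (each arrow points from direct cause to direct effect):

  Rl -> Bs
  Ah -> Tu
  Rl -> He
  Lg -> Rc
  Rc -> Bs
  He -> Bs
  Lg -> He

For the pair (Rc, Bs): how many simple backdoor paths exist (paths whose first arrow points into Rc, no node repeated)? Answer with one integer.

A backdoor path from Rc to Bs is any simple undirected path whose first edge points into Rc (i.e. leaves Rc via a parent).
Parents of Rc: {Lg}.
Enumerating:
  P1: Rc <- Lg -> He <- Rl -> Bs
  P2: Rc <- Lg -> He -> Bs
That exhausts the simple backdoor paths. Count: 2.

2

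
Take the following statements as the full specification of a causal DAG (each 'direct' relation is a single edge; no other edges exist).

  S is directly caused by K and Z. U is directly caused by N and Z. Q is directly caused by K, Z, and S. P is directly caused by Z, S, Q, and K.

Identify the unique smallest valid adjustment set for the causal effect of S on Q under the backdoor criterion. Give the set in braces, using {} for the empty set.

{K, Z}

Variables eligible for adjustment (non-descendants of S, excluding S and Q): {K, N, U, Z}.
Backdoor paths from S to Q:
  P1: S <- Z -> Q
  P2: S <- Z -> P <- K -> Q
  P3: S <- Z -> P <- Q
  P4: S <- K -> Q
  P5: S <- K -> P <- Z -> Q
  P6: S <- K -> P <- Q
The empty set is not sufficient: P1 (S <- Z -> Q) has no collider blocking it and no conditioned non-collider, so it is open.
Try {K, Z}:
  P1: blocked at fork node Z ∈ conditioning set.
  P2: blocked at fork node Z ∈ conditioning set.
  P3: blocked at fork node Z ∈ conditioning set.
  P4: blocked at fork node K ∈ conditioning set.
  P5: blocked at fork node K ∈ conditioning set.
  P6: blocked at fork node K ∈ conditioning set.
{K, Z} contains no descendant of S and blocks every backdoor path.
Every element of {K, Z} is needed (dropping K leaves P4 open; dropping Z leaves P1 open), so no proper subset is valid.
Among all size-2 subsets of the eligible variables, only {K, Z} blocks every backdoor path, so it is the unique smallest valid adjustment set.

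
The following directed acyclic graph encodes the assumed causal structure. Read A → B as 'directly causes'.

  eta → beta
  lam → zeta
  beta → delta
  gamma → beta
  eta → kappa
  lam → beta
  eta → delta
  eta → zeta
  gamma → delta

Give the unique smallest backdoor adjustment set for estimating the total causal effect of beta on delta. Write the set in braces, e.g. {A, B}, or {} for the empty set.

{eta, gamma}

Variables eligible for adjustment (non-descendants of beta, excluding beta and delta): {eta, gamma, kappa, lam, zeta}.
Backdoor paths from beta to delta:
  P1: beta <- eta -> delta
  P2: beta <- lam -> zeta <- eta -> delta
  P3: beta <- gamma -> delta
The empty set is not sufficient: P1 (beta <- eta -> delta) has no collider blocking it and no conditioned non-collider, so it is open.
Try {eta, gamma}:
  P1: blocked at fork node eta ∈ conditioning set.
  P2: blocked at collider zeta (neither it nor any descendant is in the conditioning set).
  P3: blocked at fork node gamma ∈ conditioning set.
{eta, gamma} contains no descendant of beta and blocks every backdoor path.
Every element of {eta, gamma} is needed (dropping eta leaves P1 open; dropping gamma leaves P3 open), so no proper subset is valid.
Among all size-2 subsets of the eligible variables, only {eta, gamma} blocks every backdoor path, so it is the unique smallest valid adjustment set.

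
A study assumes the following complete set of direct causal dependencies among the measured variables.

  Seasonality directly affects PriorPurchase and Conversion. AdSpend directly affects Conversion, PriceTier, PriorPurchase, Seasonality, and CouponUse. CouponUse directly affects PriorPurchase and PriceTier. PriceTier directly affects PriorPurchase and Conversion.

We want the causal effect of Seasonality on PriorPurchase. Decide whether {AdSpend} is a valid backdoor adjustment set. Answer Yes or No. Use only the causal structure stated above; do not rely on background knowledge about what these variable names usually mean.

Yes

Backdoor paths from Seasonality to PriorPurchase (paths whose first edge points into Seasonality):
  P1: Seasonality <- AdSpend -> CouponUse -> PriceTier -> PriorPurchase
  P2: Seasonality <- AdSpend -> CouponUse -> PriorPurchase
  P3: Seasonality <- AdSpend -> PriceTier <- CouponUse -> PriorPurchase
  P4: Seasonality <- AdSpend -> PriceTier -> PriorPurchase
  P5: Seasonality <- AdSpend -> Conversion <- PriceTier <- CouponUse -> PriorPurchase
  P6: Seasonality <- AdSpend -> Conversion <- PriceTier -> PriorPurchase
  P7: Seasonality <- AdSpend -> PriorPurchase
Condition 1 (no descendant of Seasonality in the set): holds — descendants of Seasonality are {Conversion, PriorPurchase}; none are in {AdSpend}.
Condition 2 (every backdoor path blocked by {AdSpend}):
  P1: blocked at fork node AdSpend ∈ conditioning set.
  P2: blocked at fork node AdSpend ∈ conditioning set.
  P3: blocked at fork node AdSpend ∈ conditioning set.
  P4: blocked at fork node AdSpend ∈ conditioning set.
  P5: blocked at fork node AdSpend ∈ conditioning set.
  P6: blocked at fork node AdSpend ∈ conditioning set.
  P7: blocked at fork node AdSpend ∈ conditioning set.
{AdSpend} satisfies the backdoor criterion.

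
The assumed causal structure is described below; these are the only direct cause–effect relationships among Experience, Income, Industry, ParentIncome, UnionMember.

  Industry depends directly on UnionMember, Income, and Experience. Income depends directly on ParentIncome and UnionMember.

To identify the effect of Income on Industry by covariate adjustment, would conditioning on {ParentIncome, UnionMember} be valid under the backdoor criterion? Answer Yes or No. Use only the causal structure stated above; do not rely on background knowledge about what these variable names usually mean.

Yes

Backdoor paths from Income to Industry (paths whose first edge points into Income):
  P1: Income <- UnionMember -> Industry
Condition 1 (no descendant of Income in the set): holds — descendants of Income are {Industry}; none are in {ParentIncome, UnionMember}.
Condition 2 (every backdoor path blocked by {ParentIncome, UnionMember}):
  P1: blocked at fork node UnionMember ∈ conditioning set.
{ParentIncome, UnionMember} satisfies the backdoor criterion.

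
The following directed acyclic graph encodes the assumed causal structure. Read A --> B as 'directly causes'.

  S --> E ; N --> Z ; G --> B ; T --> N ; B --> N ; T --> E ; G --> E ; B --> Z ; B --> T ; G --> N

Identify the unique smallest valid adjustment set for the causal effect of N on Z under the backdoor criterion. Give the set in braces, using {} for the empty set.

Variables eligible for adjustment (non-descendants of N, excluding N and Z): {B, E, G, S, T}.
Backdoor paths from N to Z:
  P1: N <- G -> B -> Z
  P2: N <- G -> E <- T <- B -> Z
  P3: N <- B -> Z
  P4: N <- T <- B -> Z
  P5: N <- T -> E <- G -> B -> Z
The empty set is not sufficient: P1 (N <- G -> B -> Z) has no collider blocking it and no conditioned non-collider, so it is open.
Try {B}:
  P1: blocked at chain node B ∈ conditioning set.
  P2: blocked at collider E (neither it nor any descendant is in the conditioning set).
  P3: blocked at fork node B ∈ conditioning set.
  P4: blocked at fork node B ∈ conditioning set.
  P5: blocked at collider E (neither it nor any descendant is in the conditioning set).
{B} contains no descendant of N and blocks every backdoor path.
No other singleton works — e.g. {G} leaves P3 open — so {B} is the unique smallest valid adjustment set.

{B}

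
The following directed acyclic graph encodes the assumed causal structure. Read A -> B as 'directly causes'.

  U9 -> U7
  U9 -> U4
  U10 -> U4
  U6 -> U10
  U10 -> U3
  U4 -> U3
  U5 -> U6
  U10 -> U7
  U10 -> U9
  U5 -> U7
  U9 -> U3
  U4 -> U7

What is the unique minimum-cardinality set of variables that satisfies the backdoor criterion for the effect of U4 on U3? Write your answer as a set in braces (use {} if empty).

Variables eligible for adjustment (non-descendants of U4, excluding U4 and U3): {U10, U5, U6, U9}.
Backdoor paths from U4 to U3:
  P1: U4 <- U10 <- U6 <- U5 -> U7 <- U9 -> U3
  P2: U4 <- U10 -> U9 -> U3
  P3: U4 <- U10 -> U7 <- U9 -> U3
  P4: U4 <- U10 -> U3
  P5: U4 <- U9 <- U10 -> U3
  P6: U4 <- U9 -> U7 <- U5 -> U6 -> U10 -> U3
  P7: U4 <- U9 -> U7 <- U10 -> U3
  P8: U4 <- U9 -> U3
The empty set is not sufficient: P2 (U4 <- U10 -> U9 -> U3) has no collider blocking it and no conditioned non-collider, so it is open.
Try {U10, U9}:
  P1: blocked at chain node U10 ∈ conditioning set.
  P2: blocked at fork node U10 ∈ conditioning set.
  P3: blocked at fork node U10 ∈ conditioning set.
  P4: blocked at fork node U10 ∈ conditioning set.
  P5: blocked at chain node U9 ∈ conditioning set.
  P6: blocked at fork node U9 ∈ conditioning set.
  P7: blocked at fork node U9 ∈ conditioning set.
  P8: blocked at fork node U9 ∈ conditioning set.
{U10, U9} contains no descendant of U4 and blocks every backdoor path.
Every element of {U10, U9} is needed (dropping U10 leaves P4 open; dropping U9 leaves P8 open), so no proper subset is valid.
Among all size-2 subsets of the eligible variables, only {U10, U9} blocks every backdoor path, so it is the unique smallest valid adjustment set.

{U10, U9}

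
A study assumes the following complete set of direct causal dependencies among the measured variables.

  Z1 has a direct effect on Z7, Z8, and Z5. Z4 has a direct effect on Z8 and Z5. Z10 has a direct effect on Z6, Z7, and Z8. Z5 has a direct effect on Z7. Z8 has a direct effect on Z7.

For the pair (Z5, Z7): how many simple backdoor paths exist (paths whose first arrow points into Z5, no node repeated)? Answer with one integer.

6

A backdoor path from Z5 to Z7 is any simple undirected path whose first edge points into Z5 (i.e. leaves Z5 via a parent).
Parents of Z5: {Z1, Z4}.
Enumerating:
  P1: Z5 <- Z4 -> Z8 <- Z10 -> Z7
  P2: Z5 <- Z4 -> Z8 <- Z1 -> Z7
  P3: Z5 <- Z4 -> Z8 -> Z7
  P4: Z5 <- Z1 -> Z8 <- Z10 -> Z7
  P5: Z5 <- Z1 -> Z8 -> Z7
  P6: Z5 <- Z1 -> Z7
That exhausts the simple backdoor paths. Count: 6.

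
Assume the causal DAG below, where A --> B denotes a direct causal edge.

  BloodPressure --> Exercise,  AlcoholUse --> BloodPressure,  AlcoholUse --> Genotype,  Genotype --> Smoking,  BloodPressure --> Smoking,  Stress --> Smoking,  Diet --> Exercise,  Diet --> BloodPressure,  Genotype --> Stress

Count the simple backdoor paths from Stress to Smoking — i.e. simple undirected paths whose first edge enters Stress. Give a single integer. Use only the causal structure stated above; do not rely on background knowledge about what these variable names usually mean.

2

A backdoor path from Stress to Smoking is any simple undirected path whose first edge points into Stress (i.e. leaves Stress via a parent).
Parents of Stress: {Genotype}.
Enumerating:
  P1: Stress <- Genotype <- AlcoholUse -> BloodPressure -> Smoking
  P2: Stress <- Genotype -> Smoking
That exhausts the simple backdoor paths. Count: 2.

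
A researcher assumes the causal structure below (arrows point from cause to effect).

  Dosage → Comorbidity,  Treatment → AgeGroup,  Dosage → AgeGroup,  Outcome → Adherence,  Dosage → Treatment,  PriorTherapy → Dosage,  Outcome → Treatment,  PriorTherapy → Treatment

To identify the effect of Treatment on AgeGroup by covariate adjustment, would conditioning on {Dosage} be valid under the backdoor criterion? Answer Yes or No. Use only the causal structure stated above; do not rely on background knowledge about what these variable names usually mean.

Yes

Backdoor paths from Treatment to AgeGroup (paths whose first edge points into Treatment):
  P1: Treatment <- PriorTherapy -> Dosage -> AgeGroup
  P2: Treatment <- Dosage -> AgeGroup
Condition 1 (no descendant of Treatment in the set): holds — descendants of Treatment are {AgeGroup}; none are in {Dosage}.
Condition 2 (every backdoor path blocked by {Dosage}):
  P1: blocked at chain node Dosage ∈ conditioning set.
  P2: blocked at fork node Dosage ∈ conditioning set.
{Dosage} satisfies the backdoor criterion.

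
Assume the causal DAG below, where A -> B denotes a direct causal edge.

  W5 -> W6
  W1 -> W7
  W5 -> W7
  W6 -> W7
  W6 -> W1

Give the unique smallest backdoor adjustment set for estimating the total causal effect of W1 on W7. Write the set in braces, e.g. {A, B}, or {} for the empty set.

Variables eligible for adjustment (non-descendants of W1, excluding W1 and W7): {W5, W6}.
Backdoor paths from W1 to W7:
  P1: W1 <- W6 <- W5 -> W7
  P2: W1 <- W6 -> W7
The empty set is not sufficient: P1 (W1 <- W6 <- W5 -> W7) has no collider blocking it and no conditioned non-collider, so it is open.
Try {W6}:
  P1: blocked at chain node W6 ∈ conditioning set.
  P2: blocked at fork node W6 ∈ conditioning set.
{W6} contains no descendant of W1 and blocks every backdoor path.
No other singleton works — e.g. {W5} leaves P2 open — so {W6} is the unique smallest valid adjustment set.

{W6}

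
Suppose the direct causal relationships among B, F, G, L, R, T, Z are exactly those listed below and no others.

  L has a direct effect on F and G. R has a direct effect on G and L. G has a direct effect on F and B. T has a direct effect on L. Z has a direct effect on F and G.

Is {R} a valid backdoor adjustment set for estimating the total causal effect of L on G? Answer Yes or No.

Backdoor paths from L to G (paths whose first edge points into L):
  P1: L <- R -> G
Condition 1 (no descendant of L in the set): holds — descendants of L are {B, F, G}; none are in {R}.
Condition 2 (every backdoor path blocked by {R}):
  P1: blocked at fork node R ∈ conditioning set.
{R} satisfies the backdoor criterion.

Yes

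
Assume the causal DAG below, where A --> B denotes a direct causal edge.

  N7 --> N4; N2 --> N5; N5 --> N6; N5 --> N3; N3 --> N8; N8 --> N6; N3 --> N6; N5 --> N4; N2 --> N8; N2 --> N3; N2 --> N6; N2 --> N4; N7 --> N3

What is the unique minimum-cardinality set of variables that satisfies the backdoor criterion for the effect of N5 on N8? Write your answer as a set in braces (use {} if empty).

{N2}

Variables eligible for adjustment (non-descendants of N5, excluding N5 and N8): {N2, N7}.
Backdoor paths from N5 to N8:
  P1: N5 <- N2 -> N3 -> N8
  P2: N5 <- N2 -> N3 -> N6 <- N8
  P3: N5 <- N2 -> N4 <- N7 -> N3 -> N8
  P4: N5 <- N2 -> N4 <- N7 -> N3 -> N6 <- N8
  P5: N5 <- N2 -> N8
  P6: N5 <- N2 -> N6 <- N3 -> N8
  P7: N5 <- N2 -> N6 <- N8
The empty set is not sufficient: P1 (N5 <- N2 -> N3 -> N8) has no collider blocking it and no conditioned non-collider, so it is open.
Try {N2}:
  P1: blocked at fork node N2 ∈ conditioning set.
  P2: blocked at fork node N2 ∈ conditioning set.
  P3: blocked at fork node N2 ∈ conditioning set.
  P4: blocked at fork node N2 ∈ conditioning set.
  P5: blocked at fork node N2 ∈ conditioning set.
  P6: blocked at fork node N2 ∈ conditioning set.
  P7: blocked at fork node N2 ∈ conditioning set.
{N2} contains no descendant of N5 and blocks every backdoor path.
No other singleton works — e.g. {N7} leaves P1 open — so {N2} is the unique smallest valid adjustment set.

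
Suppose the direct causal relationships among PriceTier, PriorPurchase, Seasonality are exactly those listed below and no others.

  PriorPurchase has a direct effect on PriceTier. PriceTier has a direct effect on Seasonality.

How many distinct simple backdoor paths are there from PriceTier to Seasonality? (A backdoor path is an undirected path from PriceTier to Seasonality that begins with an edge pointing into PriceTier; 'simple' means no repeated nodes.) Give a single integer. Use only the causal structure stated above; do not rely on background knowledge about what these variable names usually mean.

0

A backdoor path from PriceTier to Seasonality is any simple undirected path whose first edge points into PriceTier (i.e. leaves PriceTier via a parent).
Parents of PriceTier: {PriorPurchase}.
No simple path from any parent of PriceTier reaches Seasonality without revisiting PriceTier, so there are no backdoor paths.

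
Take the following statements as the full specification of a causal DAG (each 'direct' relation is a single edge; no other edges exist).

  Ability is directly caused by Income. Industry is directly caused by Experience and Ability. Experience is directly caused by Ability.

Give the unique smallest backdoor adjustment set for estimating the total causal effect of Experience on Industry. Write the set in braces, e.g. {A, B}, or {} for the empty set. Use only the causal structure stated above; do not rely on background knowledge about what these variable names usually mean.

Variables eligible for adjustment (non-descendants of Experience, excluding Experience and Industry): {Ability, Income}.
Backdoor paths from Experience to Industry:
  P1: Experience <- Ability -> Industry
The empty set is not sufficient: P1 (Experience <- Ability -> Industry) has no collider blocking it and no conditioned non-collider, so it is open.
Try {Ability}:
  P1: blocked at fork node Ability ∈ conditioning set.
{Ability} contains no descendant of Experience and blocks every backdoor path.
No other singleton works — e.g. {Income} leaves P1 open — so {Ability} is the unique smallest valid adjustment set.

{Ability}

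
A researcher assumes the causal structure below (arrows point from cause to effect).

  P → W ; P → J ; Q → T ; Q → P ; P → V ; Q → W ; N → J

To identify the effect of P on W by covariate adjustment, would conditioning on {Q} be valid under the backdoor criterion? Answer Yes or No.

Backdoor paths from P to W (paths whose first edge points into P):
  P1: P <- Q -> W
Condition 1 (no descendant of P in the set): holds — descendants of P are {J, V, W}; none are in {Q}.
Condition 2 (every backdoor path blocked by {Q}):
  P1: blocked at fork node Q ∈ conditioning set.
{Q} satisfies the backdoor criterion.

Yes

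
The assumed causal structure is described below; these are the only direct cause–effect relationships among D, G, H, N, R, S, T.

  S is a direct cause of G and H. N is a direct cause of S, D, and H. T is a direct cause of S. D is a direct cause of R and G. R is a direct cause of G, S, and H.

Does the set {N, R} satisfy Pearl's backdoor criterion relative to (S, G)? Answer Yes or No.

Backdoor paths from S to G (paths whose first edge points into S):
  P1: S <- N -> D -> R -> G
  P2: S <- N -> D -> G
  P3: S <- N -> H <- R <- D -> G
  P4: S <- N -> H <- R -> G
  P5: S <- R <- D -> G
  P6: S <- R -> G
  P7: S <- R -> H <- N -> D -> G
Condition 1 (no descendant of S in the set): holds — descendants of S are {G, H}; none are in {N, R}.
Condition 2 (every backdoor path blocked by {N, R}):
  P1: blocked at fork node N ∈ conditioning set.
  P2: blocked at fork node N ∈ conditioning set.
  P3: blocked at fork node N ∈ conditioning set.
  P4: blocked at fork node N ∈ conditioning set.
  P5: blocked at chain node R ∈ conditioning set.
  P6: blocked at fork node R ∈ conditioning set.
  P7: blocked at fork node R ∈ conditioning set.
{N, R} satisfies the backdoor criterion.

Yes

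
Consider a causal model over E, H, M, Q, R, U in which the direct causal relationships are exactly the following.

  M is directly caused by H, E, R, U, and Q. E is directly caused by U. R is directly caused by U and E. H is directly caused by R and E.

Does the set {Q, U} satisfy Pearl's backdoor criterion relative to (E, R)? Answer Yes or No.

Backdoor paths from E to R (paths whose first edge points into E):
  P1: E <- U -> R
  P2: E <- U -> M <- R
  P3: E <- U -> M <- H <- R
Condition 1 (no descendant of E in the set): holds — descendants of E are {H, M, R}; none are in {Q, U}.
Condition 2 (every backdoor path blocked by {Q, U}):
  P1: blocked at fork node U ∈ conditioning set.
  P2: blocked at fork node U ∈ conditioning set.
  P3: blocked at fork node U ∈ conditioning set.
{Q, U} satisfies the backdoor criterion.

Yes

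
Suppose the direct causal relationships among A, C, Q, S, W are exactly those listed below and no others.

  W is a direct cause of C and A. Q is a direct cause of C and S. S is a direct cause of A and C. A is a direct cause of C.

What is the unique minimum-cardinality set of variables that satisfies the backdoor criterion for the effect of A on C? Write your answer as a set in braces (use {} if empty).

{S, W}

Variables eligible for adjustment (non-descendants of A, excluding A and C): {Q, S, W}.
Backdoor paths from A to C:
  P1: A <- S <- Q -> C
  P2: A <- S -> C
  P3: A <- W -> C
The empty set is not sufficient: P1 (A <- S <- Q -> C) has no collider blocking it and no conditioned non-collider, so it is open.
Try {S, W}:
  P1: blocked at chain node S ∈ conditioning set.
  P2: blocked at fork node S ∈ conditioning set.
  P3: blocked at fork node W ∈ conditioning set.
{S, W} contains no descendant of A and blocks every backdoor path.
Every element of {S, W} is needed (dropping S leaves P1 open; dropping W leaves P3 open), so no proper subset is valid.
Among all size-2 subsets of the eligible variables, only {S, W} blocks every backdoor path, so it is the unique smallest valid adjustment set.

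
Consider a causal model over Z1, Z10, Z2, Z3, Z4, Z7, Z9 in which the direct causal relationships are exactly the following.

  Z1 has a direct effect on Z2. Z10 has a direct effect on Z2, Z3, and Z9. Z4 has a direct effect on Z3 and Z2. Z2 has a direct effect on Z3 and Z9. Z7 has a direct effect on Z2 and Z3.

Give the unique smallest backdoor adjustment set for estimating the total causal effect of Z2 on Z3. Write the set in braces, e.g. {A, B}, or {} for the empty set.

{Z10, Z4, Z7}

Variables eligible for adjustment (non-descendants of Z2, excluding Z2 and Z3): {Z1, Z10, Z4, Z7}.
Backdoor paths from Z2 to Z3:
  P1: Z2 <- Z10 -> Z3
  P2: Z2 <- Z4 -> Z3
  P3: Z2 <- Z7 -> Z3
The empty set is not sufficient: P1 (Z2 <- Z10 -> Z3) has no collider blocking it and no conditioned non-collider, so it is open.
Try {Z10, Z4, Z7}:
  P1: blocked at fork node Z10 ∈ conditioning set.
  P2: blocked at fork node Z4 ∈ conditioning set.
  P3: blocked at fork node Z7 ∈ conditioning set.
{Z10, Z4, Z7} contains no descendant of Z2 and blocks every backdoor path.
Every element of {Z10, Z4, Z7} is needed (dropping Z10 leaves P1 open; dropping Z4 leaves P2 open; dropping Z7 leaves P3 open), so no proper subset is valid.
Among all size-3 subsets of the eligible variables, only {Z10, Z4, Z7} blocks every backdoor path, so it is the unique smallest valid adjustment set.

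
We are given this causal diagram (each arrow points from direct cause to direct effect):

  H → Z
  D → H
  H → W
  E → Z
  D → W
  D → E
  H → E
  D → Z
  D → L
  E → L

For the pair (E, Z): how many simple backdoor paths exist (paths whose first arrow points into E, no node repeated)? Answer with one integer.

6

A backdoor path from E to Z is any simple undirected path whose first edge points into E (i.e. leaves E via a parent).
Parents of E: {D, H}.
Enumerating:
  P1: E <- D -> H -> Z
  P2: E <- D -> W <- H -> Z
  P3: E <- D -> Z
  P4: E <- H <- D -> Z
  P5: E <- H -> W <- D -> Z
  P6: E <- H -> Z
That exhausts the simple backdoor paths. Count: 6.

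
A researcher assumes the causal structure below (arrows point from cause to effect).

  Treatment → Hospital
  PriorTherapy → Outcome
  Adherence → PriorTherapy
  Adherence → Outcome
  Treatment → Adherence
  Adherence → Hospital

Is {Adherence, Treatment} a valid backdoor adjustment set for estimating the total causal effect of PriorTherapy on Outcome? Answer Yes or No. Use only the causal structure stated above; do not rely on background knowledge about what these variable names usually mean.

Yes

Backdoor paths from PriorTherapy to Outcome (paths whose first edge points into PriorTherapy):
  P1: PriorTherapy <- Adherence -> Outcome
Condition 1 (no descendant of PriorTherapy in the set): holds — descendants of PriorTherapy are {Outcome}; none are in {Adherence, Treatment}.
Condition 2 (every backdoor path blocked by {Adherence, Treatment}):
  P1: blocked at fork node Adherence ∈ conditioning set.
{Adherence, Treatment} satisfies the backdoor criterion.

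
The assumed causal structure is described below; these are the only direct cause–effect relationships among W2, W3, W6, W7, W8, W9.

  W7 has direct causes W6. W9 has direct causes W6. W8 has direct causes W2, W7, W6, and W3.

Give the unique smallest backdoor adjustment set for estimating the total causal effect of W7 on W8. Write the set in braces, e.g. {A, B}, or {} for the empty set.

{W6}

Variables eligible for adjustment (non-descendants of W7, excluding W7 and W8): {W2, W3, W6, W9}.
Backdoor paths from W7 to W8:
  P1: W7 <- W6 -> W8
The empty set is not sufficient: P1 (W7 <- W6 -> W8) has no collider blocking it and no conditioned non-collider, so it is open.
Try {W6}:
  P1: blocked at fork node W6 ∈ conditioning set.
{W6} contains no descendant of W7 and blocks every backdoor path.
No other singleton works — e.g. {W2} leaves P1 open — so {W6} is the unique smallest valid adjustment set.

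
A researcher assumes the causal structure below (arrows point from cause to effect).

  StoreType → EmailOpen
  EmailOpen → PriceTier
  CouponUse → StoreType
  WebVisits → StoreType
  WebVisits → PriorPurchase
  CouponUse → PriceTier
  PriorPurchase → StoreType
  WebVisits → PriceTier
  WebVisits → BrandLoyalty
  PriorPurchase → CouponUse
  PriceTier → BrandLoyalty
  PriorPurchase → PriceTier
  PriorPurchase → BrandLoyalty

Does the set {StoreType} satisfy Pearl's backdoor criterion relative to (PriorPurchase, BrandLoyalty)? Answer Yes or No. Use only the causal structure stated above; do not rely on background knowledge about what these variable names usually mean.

No

Backdoor paths from PriorPurchase to BrandLoyalty (paths whose first edge points into PriorPurchase):
  P1: PriorPurchase <- WebVisits -> StoreType <- CouponUse -> PriceTier -> BrandLoyalty
  P2: PriorPurchase <- WebVisits -> StoreType -> EmailOpen -> PriceTier -> BrandLoyalty
  P3: PriorPurchase <- WebVisits -> PriceTier -> BrandLoyalty
  P4: PriorPurchase <- WebVisits -> BrandLoyalty
Condition 1 (no descendant of PriorPurchase in the set): FAILS — StoreType is a descendant of PriorPurchase.
Condition 2 (every backdoor path blocked by {StoreType}):
  P1: open — collider(s) StoreType are conditioned on (or have a conditioned descendant) and no non-collider on the path is in the set.
  P2: blocked at chain node StoreType ∈ conditioning set.
  P3: open — no interior node is in the conditioning set.
  P4: open — no interior node is in the conditioning set.
{StoreType} does not satisfy the backdoor criterion.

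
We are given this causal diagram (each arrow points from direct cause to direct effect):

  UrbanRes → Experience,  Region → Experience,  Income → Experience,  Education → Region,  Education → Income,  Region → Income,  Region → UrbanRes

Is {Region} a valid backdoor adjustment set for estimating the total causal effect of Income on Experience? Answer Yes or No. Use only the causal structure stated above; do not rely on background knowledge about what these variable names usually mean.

Backdoor paths from Income to Experience (paths whose first edge points into Income):
  P1: Income <- Education -> Region -> UrbanRes -> Experience
  P2: Income <- Education -> Region -> Experience
  P3: Income <- Region -> UrbanRes -> Experience
  P4: Income <- Region -> Experience
Condition 1 (no descendant of Income in the set): holds — descendants of Income are {Experience}; none are in {Region}.
Condition 2 (every backdoor path blocked by {Region}):
  P1: blocked at chain node Region ∈ conditioning set.
  P2: blocked at chain node Region ∈ conditioning set.
  P3: blocked at fork node Region ∈ conditioning set.
  P4: blocked at fork node Region ∈ conditioning set.
{Region} satisfies the backdoor criterion.

Yes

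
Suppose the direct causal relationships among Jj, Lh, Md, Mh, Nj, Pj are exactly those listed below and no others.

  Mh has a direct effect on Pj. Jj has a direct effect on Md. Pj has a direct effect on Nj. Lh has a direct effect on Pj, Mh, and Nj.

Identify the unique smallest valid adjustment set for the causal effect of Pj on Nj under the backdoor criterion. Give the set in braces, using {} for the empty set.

Variables eligible for adjustment (non-descendants of Pj, excluding Pj and Nj): {Jj, Lh, Md, Mh}.
Backdoor paths from Pj to Nj:
  P1: Pj <- Lh -> Nj
  P2: Pj <- Mh <- Lh -> Nj
The empty set is not sufficient: P1 (Pj <- Lh -> Nj) has no collider blocking it and no conditioned non-collider, so it is open.
Try {Lh}:
  P1: blocked at fork node Lh ∈ conditioning set.
  P2: blocked at fork node Lh ∈ conditioning set.
{Lh} contains no descendant of Pj and blocks every backdoor path.
No other singleton works — e.g. {Jj} leaves P1 open — so {Lh} is the unique smallest valid adjustment set.

{Lh}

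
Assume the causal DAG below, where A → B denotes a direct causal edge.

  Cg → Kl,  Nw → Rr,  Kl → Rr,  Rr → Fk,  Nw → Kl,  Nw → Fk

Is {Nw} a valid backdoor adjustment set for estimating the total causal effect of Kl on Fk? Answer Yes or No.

Backdoor paths from Kl to Fk (paths whose first edge points into Kl):
  P1: Kl <- Nw -> Rr -> Fk
  P2: Kl <- Nw -> Fk
Condition 1 (no descendant of Kl in the set): holds — descendants of Kl are {Fk, Rr}; none are in {Nw}.
Condition 2 (every backdoor path blocked by {Nw}):
  P1: blocked at fork node Nw ∈ conditioning set.
  P2: blocked at fork node Nw ∈ conditioning set.
{Nw} satisfies the backdoor criterion.

Yes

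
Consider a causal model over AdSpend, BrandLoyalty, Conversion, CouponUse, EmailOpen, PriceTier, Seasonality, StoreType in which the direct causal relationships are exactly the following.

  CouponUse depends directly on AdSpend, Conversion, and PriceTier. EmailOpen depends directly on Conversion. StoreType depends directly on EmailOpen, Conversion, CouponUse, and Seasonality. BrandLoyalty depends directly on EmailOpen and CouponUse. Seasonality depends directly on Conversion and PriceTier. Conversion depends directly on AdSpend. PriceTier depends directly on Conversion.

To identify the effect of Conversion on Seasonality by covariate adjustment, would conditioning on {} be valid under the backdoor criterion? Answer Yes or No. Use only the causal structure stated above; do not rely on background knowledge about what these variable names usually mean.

Yes

Backdoor paths from Conversion to Seasonality (paths whose first edge points into Conversion):
  P1: Conversion <- AdSpend -> CouponUse <- PriceTier -> Seasonality
  P2: Conversion <- AdSpend -> CouponUse -> BrandLoyalty <- EmailOpen -> StoreType <- Seasonality
  P3: Conversion <- AdSpend -> CouponUse -> StoreType <- Seasonality
Condition 1 (no descendant of Conversion in the set): holds — descendants of Conversion are {BrandLoyalty, CouponUse, EmailOpen, PriceTier, Seasonality, StoreType}; none are in {}.
Condition 2 (every backdoor path blocked by {}):
  P1: blocked at collider CouponUse (neither it nor any descendant is in the conditioning set).
  P2: blocked at collider BrandLoyalty (neither it nor any descendant is in the conditioning set).
  P3: blocked at collider StoreType (neither it nor any descendant is in the conditioning set).
{} satisfies the backdoor criterion.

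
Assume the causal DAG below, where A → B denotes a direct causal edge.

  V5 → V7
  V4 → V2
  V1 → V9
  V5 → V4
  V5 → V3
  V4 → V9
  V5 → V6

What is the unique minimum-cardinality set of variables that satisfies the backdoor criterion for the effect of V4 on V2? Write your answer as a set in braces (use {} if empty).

{}

Variables eligible for adjustment (non-descendants of V4, excluding V4 and V2): {V1, V3, V5, V6, V7}.
Backdoor paths from V4 to V2:
  (none)
With no backdoor paths the empty set already satisfies the criterion, and it is trivially minimal.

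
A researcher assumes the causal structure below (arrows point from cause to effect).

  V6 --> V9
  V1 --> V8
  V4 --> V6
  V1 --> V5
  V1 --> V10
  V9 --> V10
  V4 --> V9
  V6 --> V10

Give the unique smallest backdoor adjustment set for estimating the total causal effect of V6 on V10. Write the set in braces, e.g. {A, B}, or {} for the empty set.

{V4}

Variables eligible for adjustment (non-descendants of V6, excluding V6 and V10): {V1, V4, V5, V8}.
Backdoor paths from V6 to V10:
  P1: V6 <- V4 -> V9 -> V10
The empty set is not sufficient: P1 (V6 <- V4 -> V9 -> V10) has no collider blocking it and no conditioned non-collider, so it is open.
Try {V4}:
  P1: blocked at fork node V4 ∈ conditioning set.
{V4} contains no descendant of V6 and blocks every backdoor path.
No other singleton works — e.g. {V1} leaves P1 open — so {V4} is the unique smallest valid adjustment set.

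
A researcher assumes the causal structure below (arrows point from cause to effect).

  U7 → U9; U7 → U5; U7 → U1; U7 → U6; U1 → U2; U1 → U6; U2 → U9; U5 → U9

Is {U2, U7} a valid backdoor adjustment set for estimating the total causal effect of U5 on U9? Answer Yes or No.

Backdoor paths from U5 to U9 (paths whose first edge points into U5):
  P1: U5 <- U7 -> U1 -> U2 -> U9
  P2: U5 <- U7 -> U9
  P3: U5 <- U7 -> U6 <- U1 -> U2 -> U9
Condition 1 (no descendant of U5 in the set): holds — descendants of U5 are {U9}; none are in {U2, U7}.
Condition 2 (every backdoor path blocked by {U2, U7}):
  P1: blocked at fork node U7 ∈ conditioning set.
  P2: blocked at fork node U7 ∈ conditioning set.
  P3: blocked at fork node U7 ∈ conditioning set.
{U2, U7} satisfies the backdoor criterion.

Yes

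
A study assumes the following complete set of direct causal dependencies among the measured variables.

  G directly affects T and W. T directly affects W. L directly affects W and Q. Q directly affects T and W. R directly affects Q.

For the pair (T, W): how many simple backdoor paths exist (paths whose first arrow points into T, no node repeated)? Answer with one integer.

A backdoor path from T to W is any simple undirected path whose first edge points into T (i.e. leaves T via a parent).
Parents of T: {G, Q}.
Enumerating:
  P1: T <- Q <- L -> W
  P2: T <- Q -> W
  P3: T <- G -> W
That exhausts the simple backdoor paths. Count: 3.

3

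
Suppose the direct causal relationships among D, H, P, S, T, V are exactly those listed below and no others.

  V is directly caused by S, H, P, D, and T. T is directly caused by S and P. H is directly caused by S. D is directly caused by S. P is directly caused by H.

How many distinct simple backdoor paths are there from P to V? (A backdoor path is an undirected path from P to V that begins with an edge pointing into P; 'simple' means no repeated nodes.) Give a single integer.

A backdoor path from P to V is any simple undirected path whose first edge points into P (i.e. leaves P via a parent).
Parents of P: {H}.
Enumerating:
  P1: P <- H <- S -> D -> V
  P2: P <- H <- S -> T -> V
  P3: P <- H <- S -> V
  P4: P <- H -> V
That exhausts the simple backdoor paths. Count: 4.

4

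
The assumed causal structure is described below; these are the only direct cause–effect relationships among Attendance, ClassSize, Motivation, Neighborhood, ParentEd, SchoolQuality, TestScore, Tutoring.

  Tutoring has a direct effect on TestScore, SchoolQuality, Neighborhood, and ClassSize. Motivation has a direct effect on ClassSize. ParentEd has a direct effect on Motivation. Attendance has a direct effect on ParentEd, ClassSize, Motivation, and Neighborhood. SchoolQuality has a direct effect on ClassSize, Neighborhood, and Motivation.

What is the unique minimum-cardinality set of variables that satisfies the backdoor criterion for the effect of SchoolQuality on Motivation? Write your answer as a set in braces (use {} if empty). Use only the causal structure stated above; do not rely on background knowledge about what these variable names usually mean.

{}

Variables eligible for adjustment (non-descendants of SchoolQuality, excluding SchoolQuality and Motivation): {Attendance, ParentEd, TestScore, Tutoring}.
Backdoor paths from SchoolQuality to Motivation:
  P1: SchoolQuality <- Tutoring -> Neighborhood <- Attendance -> ParentEd -> Motivation
  P2: SchoolQuality <- Tutoring -> Neighborhood <- Attendance -> Motivation
  P3: SchoolQuality <- Tutoring -> Neighborhood <- Attendance -> ClassSize <- Motivation
  P4: SchoolQuality <- Tutoring -> ClassSize <- Attendance -> ParentEd -> Motivation
  P5: SchoolQuality <- Tutoring -> ClassSize <- Attendance -> Motivation
  P6: SchoolQuality <- Tutoring -> ClassSize <- Motivation
Each backdoor path contains an unconditioned collider, so every path is already blocked with the empty conditioning set:
  P1: blocked at collider Neighborhood (neither it nor any descendant is in the conditioning set).
  P2: blocked at collider Neighborhood (neither it nor any descendant is in the conditioning set).
  P3: blocked at collider Neighborhood (neither it nor any descendant is in the conditioning set).
  P4: blocked at collider ClassSize (neither it nor any descendant is in the conditioning set).
  P5: blocked at collider ClassSize (neither it nor any descendant is in the conditioning set).
  P6: blocked at collider ClassSize (neither it nor any descendant is in the conditioning set).
The empty set is therefore the unique smallest valid set.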